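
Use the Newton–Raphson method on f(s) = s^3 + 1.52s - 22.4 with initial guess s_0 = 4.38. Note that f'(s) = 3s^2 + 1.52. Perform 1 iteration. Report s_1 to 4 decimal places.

Newton update: s ← s − f(s)/f'(s).
s_0 = 4.380000: f = 68.285272, f' = 59.073200 → s_1 = 4.380000 - (68.285272)/(59.073200) = 3.224057

3.2241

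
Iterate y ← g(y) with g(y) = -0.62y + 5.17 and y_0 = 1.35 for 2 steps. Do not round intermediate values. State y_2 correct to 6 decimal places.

y_1 = g(1.350000) = 4.333000
y_2 = g(4.333000) = 2.483540

2.483540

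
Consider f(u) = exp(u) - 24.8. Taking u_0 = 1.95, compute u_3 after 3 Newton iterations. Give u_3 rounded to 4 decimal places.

Newton update: u ← u − f(u)/f'(u).
f'(u) = exp(u)
u_0 = 1.950000: f = -17.771312, f' = 7.028688 → u_1 = 1.950000 - (-17.771312)/(7.028688) = 4.478397
u_1 = 4.478397: f = 63.293344, f' = 88.093344 → u_2 = 4.478397 - (63.293344)/(88.093344) = 3.759917
u_2 = 3.759917: f = 18.144842, f' = 42.944842 → u_3 = 3.759917 - (18.144842)/(42.944842) = 3.337401

3.3374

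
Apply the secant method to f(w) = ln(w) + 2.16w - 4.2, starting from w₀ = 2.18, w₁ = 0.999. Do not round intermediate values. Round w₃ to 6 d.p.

1.700448

Secant update: w_(k+1) = w_k − f(w_k)·(w_k − w_(k-1))/(f(w_k) − f(w_(k-1))).
f(w_0) = 1.288125, f(w_1) = -2.043161
w_2 = 0.999000 - (-2.043161)·(0.999000 - 2.180000)/(-2.043161 - (1.288125)) = 1.723337; f(w_2) = 0.066670
w_3 = 1.723337 - (0.066670)·(1.723337 - 0.999000)/(0.066670 - (-2.043161)) = 1.700448; f(w_3) = 0.003859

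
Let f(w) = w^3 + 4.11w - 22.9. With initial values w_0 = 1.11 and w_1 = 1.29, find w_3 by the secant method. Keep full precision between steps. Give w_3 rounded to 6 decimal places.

2.080679

f(w_0) = -16.970269, f(w_1) = -15.451411
w_2 = 1.290000 - (-15.451411)·(1.290000 - 1.110000)/(-15.451411 - (-16.970269)) = 3.121148; f(w_2) = 20.332788
w_3 = 3.121148 - (20.332788)·(3.121148 - 1.290000)/(20.332788 - (-15.451411)) = 2.080679; f(w_3) = -5.340678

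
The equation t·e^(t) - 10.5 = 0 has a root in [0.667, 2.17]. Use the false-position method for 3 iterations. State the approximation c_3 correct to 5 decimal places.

f(0.667000) = -9.200428, f(2.170000) = 8.505476
step 1: c = 1.447996, f(c) = -4.339384 < 0 → new bracket [1.447996, 2.170000]
step 2: c = 1.691911, f(c) = -1.313182 < 0 → new bracket [1.691911, 2.170000]
step 3: c = 1.755852, f(c) = -0.336461 < 0 → new bracket [1.755852, 2.170000]

1.75585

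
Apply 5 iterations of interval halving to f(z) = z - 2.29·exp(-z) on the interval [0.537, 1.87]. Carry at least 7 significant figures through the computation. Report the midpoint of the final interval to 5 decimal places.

f(0.537000) = -0.801503, f(1.870000) = 1.517057 (opposite signs)
step 1: m = 1.203500, f(m) = 0.516175 > 0 → root in [0.537000, 1.203500]
step 2: m = 0.870250, f(m) = -0.088909 < 0 → root in [0.870250, 1.203500]
step 3: m = 1.036875, f(m) = 0.224930 > 0 → root in [0.870250, 1.036875]
step 4: m = 0.953562, f(m) = 0.071075 > 0 → root in [0.870250, 0.953562]
step 5: m = 0.911906, f(m) = -0.008119 < 0 → root in [0.911906, 0.953562]
Midpoint of [0.911906, 0.953562] = 0.932734

0.93273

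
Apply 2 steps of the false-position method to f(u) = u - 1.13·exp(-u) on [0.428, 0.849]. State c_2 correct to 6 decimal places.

0.612767

False-position update: c = (a·f(b) − b·f(a))/(f(b) − f(a)); replace the endpoint whose sign matches f(c).
f(0.428000) = -0.308547, f(0.849000) = 0.365538
step 1: c = 0.620703, f(c) = 0.013253 > 0 → new bracket [0.428000, 0.620703]
step 2: c = 0.612767, f(c) = 0.000477 > 0 → new bracket [0.428000, 0.612767]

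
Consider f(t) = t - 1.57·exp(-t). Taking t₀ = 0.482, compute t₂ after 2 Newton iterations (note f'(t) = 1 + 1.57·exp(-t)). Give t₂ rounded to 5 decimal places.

Newton update: t ← t − f(t)/f'(t).
t_0 = 0.482000: f = -0.487549, f' = 1.969549 → t_1 = 0.482000 - (-0.487549)/(1.969549) = 0.729543
t_1 = 0.729543: f = -0.027399, f' = 1.756943 → t_2 = 0.729543 - (-0.027399)/(1.756943) = 0.745138

0.74514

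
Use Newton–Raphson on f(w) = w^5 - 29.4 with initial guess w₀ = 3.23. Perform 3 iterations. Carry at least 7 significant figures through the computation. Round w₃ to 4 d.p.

Newton update: w ← w − f(w)/f'(w).
f'(w) = 5w⁴
w_0 = 3.230000: f = 322.170650, f' = 544.227012 → w_1 = 3.230000 - (322.170650)/(544.227012) = 2.638022
w_1 = 2.638022: f = 98.359062, f' = 242.149388 → w_2 = 2.638022 - (98.359062)/(242.149388) = 2.231830
w_2 = 2.231830: f = 25.973946, f' = 124.055031 → w_3 = 2.231830 - (25.973946)/(124.055031) = 2.022456

2.0225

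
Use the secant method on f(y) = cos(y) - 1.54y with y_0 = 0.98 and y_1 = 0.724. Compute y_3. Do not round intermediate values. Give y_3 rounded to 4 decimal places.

Secant update: y_(k+1) = y_k − f(y_k)·(y_k − y_(k-1))/(f(y_k) − f(y_(k-1))).
f(y_0) = -0.952177, f(y_1) = -0.365798
y_2 = 0.724000 - (-0.365798)·(0.724000 - 0.980000)/(-0.365798 - (-0.952177)) = 0.564301; f(y_2) = -0.024061
y_3 = 0.564301 - (-0.024061)·(0.564301 - 0.724000)/(-0.024061 - (-0.365798)) = 0.553057; f(y_3) = -0.000785

0.5531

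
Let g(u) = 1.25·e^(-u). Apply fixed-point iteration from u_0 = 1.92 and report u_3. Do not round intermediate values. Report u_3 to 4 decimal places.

0.4415

u_1 = g(1.920000) = 0.183259
u_2 = g(0.183259) = 1.040691
u_3 = g(1.040691) = 0.441513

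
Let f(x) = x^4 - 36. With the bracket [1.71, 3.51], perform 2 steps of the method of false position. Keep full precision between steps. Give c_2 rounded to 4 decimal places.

2.2523

f(1.710000) = -27.449639, f(3.510000) = 115.784864
step 1: c = 2.054954, f(c) = -18.167648 < 0 → new bracket [2.054954, 3.510000]
step 2: c = 2.252299, f(c) = -10.266207 < 0 → new bracket [2.252299, 3.510000]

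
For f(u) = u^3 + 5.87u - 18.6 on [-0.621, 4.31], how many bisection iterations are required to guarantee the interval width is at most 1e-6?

23

Initial width b − a = 4.31 − -0.621 = 4.931000.
After n steps the width is (b−a)/2^n; need (b−a)/2^n ≤ 1e-6.
So n ≥ log₂(4.931000/1e-6) = log₂(4931000.0000) ≈ 22.2334.
Hence n = 23.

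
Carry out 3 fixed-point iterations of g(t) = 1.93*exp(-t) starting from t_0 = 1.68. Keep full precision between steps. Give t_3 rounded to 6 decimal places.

t_1 = g(1.680000) = 0.359702
t_2 = g(0.359702) = 1.346917
t_3 = g(1.346917) = 0.501879

0.501879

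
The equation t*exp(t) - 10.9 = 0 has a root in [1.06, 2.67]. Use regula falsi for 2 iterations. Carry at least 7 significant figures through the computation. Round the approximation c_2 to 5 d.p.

1.60993

False-position update: c = (a·f(b) − b·f(a))/(f(b) − f(a)); replace the endpoint whose sign matches f(c).
f(1.060000) = -7.840447, f(2.670000) = 27.654718
step 1: c = 1.415629, f(c) = -5.068913 < 0 → new bracket [1.415629, 2.670000]
step 2: c = 1.609932, f(c) = -2.846360 < 0 → new bracket [1.609932, 2.670000]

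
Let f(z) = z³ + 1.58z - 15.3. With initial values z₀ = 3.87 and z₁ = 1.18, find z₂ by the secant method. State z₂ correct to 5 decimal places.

1.70374

f(z_0) = 48.775203, f(z_1) = -11.792568
z_2 = 1.180000 - (-11.792568)·(1.180000 - 3.870000)/(-11.792568 - (48.775203)) = 1.703744; f(z_2) = -7.662552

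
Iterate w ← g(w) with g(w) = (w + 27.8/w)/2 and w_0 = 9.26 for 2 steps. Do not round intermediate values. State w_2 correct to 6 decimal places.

5.332677

w_1 = g(9.260000) = 6.131080
w_2 = g(6.131080) = 5.332677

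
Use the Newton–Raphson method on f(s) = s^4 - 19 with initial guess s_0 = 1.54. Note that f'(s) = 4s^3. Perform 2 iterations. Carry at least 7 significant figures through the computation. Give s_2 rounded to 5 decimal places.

s_0 = 1.540000: f = -13.375513, f' = 14.609056 → s_1 = 1.540000 - (-13.375513)/(14.609056) = 2.455563
s_1 = 2.455563: f = 17.358373, f' = 59.226125 → s_2 = 2.455563 - (17.358373)/(59.226125) = 2.162477

2.16248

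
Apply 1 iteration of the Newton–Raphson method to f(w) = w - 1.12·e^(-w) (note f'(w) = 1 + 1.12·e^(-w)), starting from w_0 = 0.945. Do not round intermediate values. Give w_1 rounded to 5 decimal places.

0.58990

Newton update: w ← w − f(w)/f'(w).
w_0 = 0.945000: f = 0.509679, f' = 1.435321 → w_1 = 0.945000 - (0.509679)/(1.435321) = 0.589903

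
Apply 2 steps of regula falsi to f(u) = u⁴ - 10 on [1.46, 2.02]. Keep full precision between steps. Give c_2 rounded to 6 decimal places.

1.765946

False-position update: c = (a·f(b) − b·f(a))/(f(b) − f(a)); replace the endpoint whose sign matches f(c).
f(1.460000) = -5.456281, f(2.020000) = 6.649664
step 1: c = 1.712398, f(c) = -1.401574 < 0 → new bracket [1.712398, 2.020000]
step 2: c = 1.765946, f(c) = -0.274551 < 0 → new bracket [1.765946, 2.020000]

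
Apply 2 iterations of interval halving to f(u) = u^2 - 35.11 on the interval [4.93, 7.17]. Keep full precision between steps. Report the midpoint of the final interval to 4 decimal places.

f(4.930000) = -10.805100, f(7.170000) = 16.298900 (opposite signs)
step 1: m = 6.050000, f(m) = 1.492500 > 0 → root in [4.930000, 6.050000]
step 2: m = 5.490000, f(m) = -4.969900 < 0 → root in [5.490000, 6.050000]
Midpoint of [5.490000, 6.050000] = 5.770000

5.7700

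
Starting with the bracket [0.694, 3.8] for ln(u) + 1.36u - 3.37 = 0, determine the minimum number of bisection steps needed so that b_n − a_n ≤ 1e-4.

Initial width b − a = 3.8 − 0.694 = 3.106000.
After n steps the width is (b−a)/2^n; need (b−a)/2^n ≤ 1e-4.
So n ≥ log₂(3.106000/1e-4) = log₂(31060.0000) ≈ 14.9228.
Hence n = 15.

15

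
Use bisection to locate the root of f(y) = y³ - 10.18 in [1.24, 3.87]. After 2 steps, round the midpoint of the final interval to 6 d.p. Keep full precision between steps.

f(1.240000) = -8.273376, f(3.870000) = 47.780603 (opposite signs)
step 1: m = 2.555000, f(m) = 6.499104 > 0 → root in [1.240000, 2.555000]
step 2: m = 1.897500, f(m) = -3.348039 < 0 → root in [1.897500, 2.555000]
Midpoint of [1.897500, 2.555000] = 2.226250

2.226250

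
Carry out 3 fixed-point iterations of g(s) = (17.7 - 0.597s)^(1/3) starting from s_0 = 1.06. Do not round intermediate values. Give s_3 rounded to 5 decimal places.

2.52981

s_1 = g(1.060000) = 2.574664
s_2 = g(2.574664) = 2.528366
s_3 = g(2.528366) = 2.529807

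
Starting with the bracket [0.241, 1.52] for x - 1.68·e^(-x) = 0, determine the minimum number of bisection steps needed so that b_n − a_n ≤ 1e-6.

Initial width b − a = 1.52 − 0.241 = 1.279000.
After n steps the width is (b−a)/2^n; need (b−a)/2^n ≤ 1e-6.
So n ≥ log₂(1.279000/1e-6) = log₂(1279000.0000) ≈ 20.2866.
Hence n = 21.

21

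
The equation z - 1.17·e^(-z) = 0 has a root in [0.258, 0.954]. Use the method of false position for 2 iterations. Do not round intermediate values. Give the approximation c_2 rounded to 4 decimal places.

False-position update: c = (a·f(b) − b·f(a))/(f(b) − f(a)); replace the endpoint whose sign matches f(c).
f(0.258000) = -0.645936, f(0.954000) = 0.503319
step 1: c = 0.649185, f(c) = 0.037894 > 0 → new bracket [0.258000, 0.649185]
step 2: c = 0.627508, f(c) = 0.002821 > 0 → new bracket [0.258000, 0.627508]

0.6275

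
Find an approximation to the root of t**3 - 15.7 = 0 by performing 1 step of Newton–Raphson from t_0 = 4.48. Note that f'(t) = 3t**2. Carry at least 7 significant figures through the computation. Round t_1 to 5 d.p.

3.24742

Newton update: t ← t − f(t)/f'(t).
t_0 = 4.480000: f = 74.215392, f' = 60.211200 → t_1 = 4.480000 - (74.215392)/(60.211200) = 3.247415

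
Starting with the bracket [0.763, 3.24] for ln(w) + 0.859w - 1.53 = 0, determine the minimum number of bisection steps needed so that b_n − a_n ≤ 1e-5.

Initial width b − a = 3.24 − 0.763 = 2.477000.
After n steps the width is (b−a)/2^n; need (b−a)/2^n ≤ 1e-5.
So n ≥ log₂(2.477000/1e-5) = log₂(247700.0000) ≈ 17.9182.
Hence n = 18.

18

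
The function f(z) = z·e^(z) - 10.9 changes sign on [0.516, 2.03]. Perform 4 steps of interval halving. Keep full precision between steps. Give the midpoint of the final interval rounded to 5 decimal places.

f(0.516000) = -10.035539, f(2.030000) = 4.556595 (opposite signs)
step 1: m = 1.273000, f(m) = -6.353415 < 0 → root in [1.273000, 2.030000]
step 2: m = 1.651500, f(m) = -2.287764 < 0 → root in [1.651500, 2.030000]
step 3: m = 1.840750, f(m) = 0.699049 > 0 → root in [1.651500, 1.840750]
step 4: m = 1.746125, f(m) = -0.890606 < 0 → root in [1.746125, 1.840750]
Midpoint of [1.746125, 1.840750] = 1.793438

1.79344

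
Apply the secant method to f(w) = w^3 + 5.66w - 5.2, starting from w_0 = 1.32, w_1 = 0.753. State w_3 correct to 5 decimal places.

f(w_0) = 4.571168, f(w_1) = -0.511062
w_2 = 0.753000 - (-0.511062)·(0.753000 - 1.320000)/(-0.511062 - (4.571168)) = 0.810017; f(w_2) = -0.083831
w_3 = 0.810017 - (-0.083831)·(0.810017 - 0.753000)/(-0.083831 - (-0.511062)) = 0.821205; f(w_3) = 0.001819

0.82120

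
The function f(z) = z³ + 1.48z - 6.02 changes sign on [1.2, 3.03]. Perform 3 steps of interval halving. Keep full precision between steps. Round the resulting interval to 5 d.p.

f(1.200000) = -2.516000, f(3.030000) = 26.282527 (opposite signs)
step 1: m = 2.115000, f(m) = 6.571071 > 0 → root in [1.200000, 2.115000]
step 2: m = 1.657500, f(m) = 0.986760 > 0 → root in [1.200000, 1.657500]
step 3: m = 1.428750, f(m) = -0.988905 < 0 → root in [1.428750, 1.657500]

[1.42875, 1.65750]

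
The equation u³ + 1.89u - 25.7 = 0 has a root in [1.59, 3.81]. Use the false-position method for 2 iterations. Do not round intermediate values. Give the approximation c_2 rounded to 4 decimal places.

2.6139

False-position update: c = (a·f(b) − b·f(a))/(f(b) − f(a)); replace the endpoint whose sign matches f(c).
f(1.590000) = -18.675221, f(3.810000) = 36.807241
step 1: c = 2.337245, f(c) = -8.514906 < 0 → new bracket [2.337245, 3.810000]
step 2: c = 2.613939, f(c) = -2.899453 < 0 → new bracket [2.613939, 3.810000]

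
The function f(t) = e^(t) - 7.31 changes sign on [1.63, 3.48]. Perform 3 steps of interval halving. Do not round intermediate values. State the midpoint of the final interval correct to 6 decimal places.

f(1.630000) = -2.206125, f(3.480000) = 25.149722 (opposite signs)
step 1: m = 2.555000, f(m) = 5.561300 > 0 → root in [1.630000, 2.555000]
step 2: m = 2.092500, f(m) = 0.795153 > 0 → root in [1.630000, 2.092500]
step 3: m = 1.861250, f(m) = -0.878229 < 0 → root in [1.861250, 2.092500]
Midpoint of [1.861250, 2.092500] = 1.976875

1.976875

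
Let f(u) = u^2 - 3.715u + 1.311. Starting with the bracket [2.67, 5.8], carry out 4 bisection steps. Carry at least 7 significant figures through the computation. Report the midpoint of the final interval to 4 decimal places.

f(2.670000) = -1.479150, f(5.800000) = 13.404000 (opposite signs)
step 1: m = 4.235000, f(m) = 3.513200 > 0 → root in [2.670000, 4.235000]
step 2: m = 3.452500, f(m) = 0.404719 > 0 → root in [2.670000, 3.452500]
step 3: m = 3.061250, f(m) = -0.690292 < 0 → root in [3.061250, 3.452500]
step 4: m = 3.256875, f(m) = -0.181056 < 0 → root in [3.256875, 3.452500]
Midpoint of [3.256875, 3.452500] = 3.354687

3.3547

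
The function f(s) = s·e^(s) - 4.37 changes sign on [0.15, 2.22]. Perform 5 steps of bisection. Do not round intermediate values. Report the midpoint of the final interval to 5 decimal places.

1.28203

f(0.150000) = -4.195725, f(2.220000) = 16.070275 (opposite signs)
step 1: m = 1.185000, f(m) = -0.494236 < 0 → root in [1.185000, 2.220000]
step 2: m = 1.702500, f(m) = 4.972723 > 0 → root in [1.185000, 1.702500]
step 3: m = 1.443750, f(m) = 1.746524 > 0 → root in [1.185000, 1.443750]
step 4: m = 1.314375, f(m) = 0.522661 > 0 → root in [1.185000, 1.314375]
step 5: m = 1.249688, f(m) = -0.009525 < 0 → root in [1.249688, 1.314375]
Midpoint of [1.249688, 1.314375] = 1.282031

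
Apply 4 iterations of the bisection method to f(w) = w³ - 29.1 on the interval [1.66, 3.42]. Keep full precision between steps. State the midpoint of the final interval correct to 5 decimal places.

f(1.660000) = -24.525704, f(3.420000) = 10.901688 (opposite signs)
step 1: m = 2.540000, f(m) = -12.712936 < 0 → root in [2.540000, 3.420000]
step 2: m = 2.980000, f(m) = -2.636408 < 0 → root in [2.980000, 3.420000]
step 3: m = 3.200000, f(m) = 3.668000 > 0 → root in [2.980000, 3.200000]
step 4: m = 3.090000, f(m) = 0.403629 > 0 → root in [2.980000, 3.090000]
Midpoint of [2.980000, 3.090000] = 3.035000

3.03500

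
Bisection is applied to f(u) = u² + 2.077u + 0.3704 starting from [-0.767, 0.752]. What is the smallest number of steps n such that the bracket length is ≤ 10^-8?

Initial width b − a = 0.752 − -0.767 = 1.519000.
After n steps the width is (b−a)/2^n; need (b−a)/2^n ≤ 10^-8.
So n ≥ log₂(1.519000/10^-8) = log₂(151900000.0000) ≈ 27.1785.
Hence n = 28.

28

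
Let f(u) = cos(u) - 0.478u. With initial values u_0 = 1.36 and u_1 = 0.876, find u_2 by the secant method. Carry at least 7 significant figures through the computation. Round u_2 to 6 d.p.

1.037860

f(u_0) = -0.440841, f(u_1) = 0.221501
u_2 = 0.876000 - (0.221501)·(0.876000 - 1.360000)/(0.221501 - (-0.440841)) = 1.037860; f(u_2) = 0.011968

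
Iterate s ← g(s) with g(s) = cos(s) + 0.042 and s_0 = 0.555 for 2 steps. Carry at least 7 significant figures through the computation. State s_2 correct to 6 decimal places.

s_1 = g(0.555000) = 0.891900
s_2 = g(0.891900) = 0.669934

0.669934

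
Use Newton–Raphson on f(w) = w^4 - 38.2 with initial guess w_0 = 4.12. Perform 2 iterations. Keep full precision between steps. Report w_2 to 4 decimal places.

2.7042

Newton update: w ← w − f(w)/f'(w).
f'(w) = 4w^3
w_0 = 4.120000: f = 249.930255, f' = 279.738112 → w_1 = 4.120000 - (249.930255)/(279.738112) = 3.226556
w_1 = 3.226556: f = 70.181957, f' = 134.362393 → w_2 = 3.226556 - (70.181957)/(134.362393) = 2.704223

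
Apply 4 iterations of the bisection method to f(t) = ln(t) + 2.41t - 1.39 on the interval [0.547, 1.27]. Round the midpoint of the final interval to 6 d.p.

f(0.547000) = -0.675036, f(1.270000) = 1.909717 (opposite signs)
step 1: m = 0.908500, f(m) = 0.703525 > 0 → root in [0.547000, 0.908500]
step 2: m = 0.727750, f(m) = 0.046080 > 0 → root in [0.547000, 0.727750]
step 3: m = 0.637375, f(m) = -0.304323 < 0 → root in [0.637375, 0.727750]
step 4: m = 0.682563, f(m) = -0.126926 < 0 → root in [0.682563, 0.727750]
Midpoint of [0.682563, 0.727750] = 0.705156

0.705156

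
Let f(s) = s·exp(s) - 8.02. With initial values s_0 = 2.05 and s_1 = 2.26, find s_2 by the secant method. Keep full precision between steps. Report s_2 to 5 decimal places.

1.76050

Secant update: s_(k+1) = s_k − f(s_k)·(s_k − s_(k-1))/(f(s_k) − f(s_(k-1))).
f(s_0) = 7.904197, f(s_1) = 13.637782
s_2 = 2.260000 - (13.637782)·(2.260000 - 2.050000)/(13.637782 - (7.904197)) = 1.760498; f(s_2) = 2.217889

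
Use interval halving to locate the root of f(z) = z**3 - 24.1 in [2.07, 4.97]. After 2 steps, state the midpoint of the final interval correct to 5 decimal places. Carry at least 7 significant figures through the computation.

3.15750

f(2.070000) = -15.230257, f(4.970000) = 98.663473 (opposite signs)
step 1: m = 3.520000, f(m) = 19.514208 > 0 → root in [2.070000, 3.520000]
step 2: m = 2.795000, f(m) = -2.265390 < 0 → root in [2.795000, 3.520000]
Midpoint of [2.795000, 3.520000] = 3.157500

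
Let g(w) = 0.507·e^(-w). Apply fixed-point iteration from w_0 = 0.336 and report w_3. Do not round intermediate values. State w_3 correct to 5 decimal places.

w_1 = g(0.336000) = 0.362314
w_2 = g(0.362314) = 0.352904
w_3 = g(0.352904) = 0.356241

0.35624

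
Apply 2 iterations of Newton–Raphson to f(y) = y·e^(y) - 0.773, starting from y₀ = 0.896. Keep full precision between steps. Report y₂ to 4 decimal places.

f'(y) = (y + 1)·e^(y)
y_0 = 0.896000: f = 1.422007, f' = 4.644791 → y_1 = 0.896000 - (1.422007)/(4.644791) = 0.589849
y_1 = 0.589849: f = 0.290921, f' = 2.867637 → y_2 = 0.589849 - (0.290921)/(2.867637) = 0.488400

0.4884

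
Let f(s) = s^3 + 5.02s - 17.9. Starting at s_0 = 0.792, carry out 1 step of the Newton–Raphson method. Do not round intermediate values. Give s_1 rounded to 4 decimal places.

2.7375

Newton update: s ← s − f(s)/f'(s).
f'(s) = 3s^2 + 5.02
s_0 = 0.792000: f = -13.427367, f' = 6.901792 → s_1 = 0.792000 - (-13.427367)/(6.901792) = 2.737490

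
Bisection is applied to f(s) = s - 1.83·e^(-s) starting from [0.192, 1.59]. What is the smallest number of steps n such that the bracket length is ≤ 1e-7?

24

Initial width b − a = 1.59 − 0.192 = 1.398000.
After n steps the width is (b−a)/2^n; need (b−a)/2^n ≤ 1e-7.
So n ≥ log₂(1.398000/1e-7) = log₂(13980000.0000) ≈ 23.7369.
Hence n = 24.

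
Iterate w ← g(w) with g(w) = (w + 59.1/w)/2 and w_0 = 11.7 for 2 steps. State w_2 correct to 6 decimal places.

7.715909

w_1 = g(11.700000) = 8.375641
w_2 = g(8.375641) = 7.715909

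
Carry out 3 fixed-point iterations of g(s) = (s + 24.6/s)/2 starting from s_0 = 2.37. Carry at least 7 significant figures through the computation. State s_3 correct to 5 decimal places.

s_1 = g(2.370000) = 6.374873
s_2 = g(6.374873) = 5.116887
s_3 = g(5.116887) = 4.962249

4.96225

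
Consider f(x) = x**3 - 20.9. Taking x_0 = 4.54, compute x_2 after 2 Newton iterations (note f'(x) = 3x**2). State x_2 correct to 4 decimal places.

x_0 = 4.540000: f = 72.676664, f' = 61.834800 → x_1 = 4.540000 - (72.676664)/(61.834800) = 3.364664
x_1 = 3.364664: f = 17.191241, f' = 33.962892 → x_2 = 3.364664 - (17.191241)/(33.962892) = 2.858487

2.8585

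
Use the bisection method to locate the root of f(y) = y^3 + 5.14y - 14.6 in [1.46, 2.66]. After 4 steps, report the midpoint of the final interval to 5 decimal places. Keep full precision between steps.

1.79750

f(1.460000) = -3.983464, f(2.660000) = 17.893496 (opposite signs)
step 1: m = 2.060000, f(m) = 4.730216 > 0 → root in [1.460000, 2.060000]
step 2: m = 1.760000, f(m) = -0.101824 < 0 → root in [1.760000, 2.060000]
step 3: m = 1.910000, f(m) = 2.185271 > 0 → root in [1.760000, 1.910000]
step 4: m = 1.835000, f(m) = 1.010758 > 0 → root in [1.760000, 1.835000]
Midpoint of [1.760000, 1.835000] = 1.797500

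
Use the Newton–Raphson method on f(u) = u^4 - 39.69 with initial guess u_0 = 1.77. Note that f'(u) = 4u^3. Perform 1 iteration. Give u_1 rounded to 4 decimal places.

u_0 = 1.770000: f = -29.874938, f' = 22.180932 → u_1 = 1.770000 - (-29.874938)/(22.180932) = 3.116875

3.1169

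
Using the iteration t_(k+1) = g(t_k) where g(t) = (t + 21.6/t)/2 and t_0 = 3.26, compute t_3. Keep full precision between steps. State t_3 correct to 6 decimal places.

t_1 = g(3.260000) = 4.942883
t_2 = g(4.942883) = 4.656401
t_3 = g(4.656401) = 4.647588

4.647588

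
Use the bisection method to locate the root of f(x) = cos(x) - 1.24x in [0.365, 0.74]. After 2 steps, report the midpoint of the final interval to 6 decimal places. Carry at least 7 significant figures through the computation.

0.599375

f(0.365000) = 0.481524, f(0.740000) = -0.179131 (opposite signs)
step 1: m = 0.552500, f(m) = 0.166115 > 0 → root in [0.552500, 0.740000]
step 2: m = 0.646250, f(m) = -0.003002 < 0 → root in [0.552500, 0.646250]
Midpoint of [0.552500, 0.646250] = 0.599375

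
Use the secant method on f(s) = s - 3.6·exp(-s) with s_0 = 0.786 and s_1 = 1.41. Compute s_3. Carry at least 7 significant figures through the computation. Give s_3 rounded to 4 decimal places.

1.1435

f(s_0) = -0.854390, f(s_1) = 0.531084
s_2 = 1.410000 - (0.531084)·(1.410000 - 0.786000)/(0.531084 - (-0.854390)) = 1.170806; f(s_2) = 0.054386
s_3 = 1.170806 - (0.054386)·(1.170806 - 1.410000)/(0.054386 - (0.531084)) = 1.143517; f(s_3) = -0.003789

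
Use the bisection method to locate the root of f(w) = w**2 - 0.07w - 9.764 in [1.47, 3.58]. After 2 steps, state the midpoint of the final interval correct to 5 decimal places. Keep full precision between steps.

f(1.470000) = -7.706000, f(3.580000) = 2.801800 (opposite signs)
step 1: m = 2.525000, f(m) = -3.565125 < 0 → root in [2.525000, 3.580000]
step 2: m = 3.052500, f(m) = -0.659919 < 0 → root in [3.052500, 3.580000]
Midpoint of [3.052500, 3.580000] = 3.316250

3.31625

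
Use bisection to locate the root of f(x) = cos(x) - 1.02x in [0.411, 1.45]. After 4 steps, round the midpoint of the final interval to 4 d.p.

0.7032

f(0.411000) = 0.497502, f(1.450000) = -1.358497 (opposite signs)
step 1: m = 0.930500, f(m) = -0.351677 < 0 → root in [0.411000, 0.930500]
step 2: m = 0.670750, f(m) = 0.099191 > 0 → root in [0.670750, 0.930500]
step 3: m = 0.800625, f(m) = -0.120379 < 0 → root in [0.670750, 0.800625]
step 4: m = 0.735687, f(m) = -0.009032 < 0 → root in [0.670750, 0.735687]
Midpoint of [0.670750, 0.735687] = 0.703219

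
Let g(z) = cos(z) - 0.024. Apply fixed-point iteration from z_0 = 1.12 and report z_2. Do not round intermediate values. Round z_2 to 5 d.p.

z_1 = g(1.120000) = 0.411682
z_2 = g(0.411682) = 0.892449

0.89245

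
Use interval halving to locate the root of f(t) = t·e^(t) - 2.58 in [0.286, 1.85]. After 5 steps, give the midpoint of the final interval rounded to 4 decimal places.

0.9947

f(0.286000) = -2.199308, f(1.850000) = 9.185666 (opposite signs)
step 1: m = 1.068000, f(m) = 0.527404 > 0 → root in [0.286000, 1.068000]
step 2: m = 0.677000, f(m) = -1.247688 < 0 → root in [0.677000, 1.068000]
step 3: m = 0.872500, f(m) = -0.492207 < 0 → root in [0.872500, 1.068000]
step 4: m = 0.970250, f(m) = -0.019894 < 0 → root in [0.970250, 1.068000]
step 5: m = 1.019125, f(m) = 0.243760 > 0 → root in [0.970250, 1.019125]
Midpoint of [0.970250, 1.019125] = 0.994688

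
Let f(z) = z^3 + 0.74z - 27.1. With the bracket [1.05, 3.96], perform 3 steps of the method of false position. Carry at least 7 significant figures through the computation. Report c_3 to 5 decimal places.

2.85701

False-position update: c = (a·f(b) − b·f(a))/(f(b) − f(a)); replace the endpoint whose sign matches f(c).
f(1.050000) = -25.165375, f(3.960000) = 37.929536
step 1: c = 2.210652, f(c) = -14.660699 < 0 → new bracket [2.210652, 3.960000]
step 2: c = 2.698322, f(c) = -5.456922 < 0 → new bracket [2.698322, 3.960000]
step 3: c = 2.857009, f(c) = -1.665474 < 0 → new bracket [2.857009, 3.960000]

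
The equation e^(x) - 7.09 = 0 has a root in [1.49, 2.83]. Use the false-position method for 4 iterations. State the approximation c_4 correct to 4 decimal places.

1.9488

f(1.490000) = -2.652904, f(2.830000) = 9.855461
step 1: c = 1.774201, f(c) = -1.194430 < 0 → new bracket [1.774201, 2.830000]
step 2: c = 1.888327, f(c) = -0.481696 < 0 → new bracket [1.888327, 2.830000]
step 3: c = 1.932208, f(c) = -0.185264 < 0 → new bracket [1.932208, 2.830000]
step 4: c = 1.948773, f(c) = -0.069932 < 0 → new bracket [1.948773, 2.830000]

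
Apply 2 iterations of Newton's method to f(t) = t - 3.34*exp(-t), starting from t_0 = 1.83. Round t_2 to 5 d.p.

f'(t) = 1 + 3.34*exp(-t)
t_0 = 1.830000: f = 1.294219, f' = 1.535781 → t_1 = 1.830000 - (1.294219)/(1.535781) = 0.987290
t_1 = 0.987290: f = -0.257145, f' = 2.244434 → t_2 = 0.987290 - (-0.257145)/(2.244434) = 1.101860

1.10186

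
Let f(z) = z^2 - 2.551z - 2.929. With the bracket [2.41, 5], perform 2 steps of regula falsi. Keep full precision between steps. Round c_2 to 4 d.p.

f(2.410000) = -3.268810, f(5.000000) = 9.316000
step 1: c = 3.082733, f(c) = -1.289809 < 0 → new bracket [3.082733, 5.000000]
step 2: c = 3.315898, f(c) = -0.392674 < 0 → new bracket [3.315898, 5.000000]

3.3159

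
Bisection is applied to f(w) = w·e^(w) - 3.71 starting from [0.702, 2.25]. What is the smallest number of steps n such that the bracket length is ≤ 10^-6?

21

Initial width b − a = 2.25 − 0.702 = 1.548000.
After n steps the width is (b−a)/2^n; need (b−a)/2^n ≤ 10^-6.
So n ≥ log₂(1.548000/10^-6) = log₂(1548000.0000) ≈ 20.5620.
Hence n = 21.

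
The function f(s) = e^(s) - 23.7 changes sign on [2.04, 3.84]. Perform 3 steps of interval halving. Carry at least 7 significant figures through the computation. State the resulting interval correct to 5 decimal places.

f(2.040000) = -16.009391, f(3.840000) = 22.825474 (opposite signs)
step 1: m = 2.940000, f(m) = -4.784154 < 0 → root in [2.940000, 3.840000]
step 2: m = 3.390000, f(m) = 5.965952 > 0 → root in [2.940000, 3.390000]
step 3: m = 3.165000, f(m) = -0.011256 < 0 → root in [3.165000, 3.390000]

[3.16500, 3.39000]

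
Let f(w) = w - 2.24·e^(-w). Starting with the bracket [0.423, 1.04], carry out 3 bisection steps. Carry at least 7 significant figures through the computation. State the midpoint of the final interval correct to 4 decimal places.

0.9243

f(0.423000) = -1.044376, f(1.040000) = 0.248262 (opposite signs)
step 1: m = 0.731500, f(m) = -0.346358 < 0 → root in [0.731500, 1.040000]
step 2: m = 0.885750, f(m) = -0.038037 < 0 → root in [0.885750, 1.040000]
step 3: m = 0.962875, f(m) = 0.107657 > 0 → root in [0.885750, 0.962875]
Midpoint of [0.885750, 0.962875] = 0.924313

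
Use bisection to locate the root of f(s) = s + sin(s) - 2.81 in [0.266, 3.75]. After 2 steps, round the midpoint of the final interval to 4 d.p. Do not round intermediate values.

f(0.266000) = -2.281126, f(3.750000) = 0.368439 (opposite signs)
step 1: m = 2.008000, f(m) = 0.103939 > 0 → root in [0.266000, 2.008000]
step 2: m = 1.137000, f(m) = -0.765623 < 0 → root in [1.137000, 2.008000]
Midpoint of [1.137000, 2.008000] = 1.572500

1.5725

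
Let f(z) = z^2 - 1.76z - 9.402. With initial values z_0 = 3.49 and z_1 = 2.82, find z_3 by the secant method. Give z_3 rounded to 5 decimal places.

f(z_0) = -3.364300, f(z_1) = -6.412800
z_2 = 2.820000 - (-6.412800)·(2.820000 - 3.490000)/(-6.412800 - (-3.364300)) = 4.229407; f(z_2) = 1.042125
z_3 = 4.229407 - (1.042125)·(4.229407 - 2.820000)/(1.042125 - (-6.412800)) = 4.032386; f(z_3) = -0.238865

4.03239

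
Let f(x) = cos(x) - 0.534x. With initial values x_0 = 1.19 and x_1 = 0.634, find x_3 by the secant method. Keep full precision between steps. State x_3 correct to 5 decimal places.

1.00601

f(x_0) = -0.263800, f(x_1) = 0.467108
x_2 = 0.634000 - (0.467108)·(0.634000 - 1.190000)/(0.467108 - (-0.263800)) = 0.989328; f(x_2) = 0.020950
x_3 = 0.989328 - (0.020950)·(0.989328 - 0.634000)/(0.020950 - (0.467108)) = 1.006013; f(x_3) = -0.001978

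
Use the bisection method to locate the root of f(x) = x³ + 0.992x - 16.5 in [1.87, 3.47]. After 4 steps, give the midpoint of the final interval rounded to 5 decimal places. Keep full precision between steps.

2.42000

f(1.870000) = -8.105757, f(3.470000) = 28.724163 (opposite signs)
step 1: m = 2.670000, f(m) = 5.182803 > 0 → root in [1.870000, 2.670000]
step 2: m = 2.270000, f(m) = -2.551077 < 0 → root in [2.270000, 2.670000]
step 3: m = 2.470000, f(m) = 1.019463 > 0 → root in [2.270000, 2.470000]
step 4: m = 2.370000, f(m) = -0.836907 < 0 → root in [2.370000, 2.470000]
Midpoint of [2.370000, 2.470000] = 2.420000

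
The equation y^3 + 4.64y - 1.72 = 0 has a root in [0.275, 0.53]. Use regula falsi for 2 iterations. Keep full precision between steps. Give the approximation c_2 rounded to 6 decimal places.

f(0.275000) = -0.423203, f(0.530000) = 0.888077
step 1: c = 0.357299, f(c) = -0.016520 < 0 → new bracket [0.357299, 0.530000]
step 2: c = 0.360453, f(c) = -0.000667 < 0 → new bracket [0.360453, 0.530000]

0.360453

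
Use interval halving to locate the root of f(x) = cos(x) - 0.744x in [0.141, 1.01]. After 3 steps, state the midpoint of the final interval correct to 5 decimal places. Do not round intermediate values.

0.84706

f(0.141000) = 0.885172, f(1.010000) = -0.219579 (opposite signs)
step 1: m = 0.575500, f(m) = 0.410748 > 0 → root in [0.575500, 1.010000]
step 2: m = 0.792750, f(m) = 0.112083 > 0 → root in [0.792750, 1.010000]
step 3: m = 0.901375, f(m) = -0.050091 < 0 → root in [0.792750, 0.901375]
Midpoint of [0.792750, 0.901375] = 0.847063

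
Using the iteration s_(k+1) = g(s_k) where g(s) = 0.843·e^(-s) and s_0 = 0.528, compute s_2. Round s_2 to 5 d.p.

s_1 = g(0.528000) = 0.497187
s_2 = g(0.497187) = 0.512745

0.51275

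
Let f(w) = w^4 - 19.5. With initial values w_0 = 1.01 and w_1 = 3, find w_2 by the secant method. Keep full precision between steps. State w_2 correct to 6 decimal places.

1.469411

f(w_0) = -18.459396, f(w_1) = 61.500000
w_2 = 3.000000 - (61.500000)·(3.000000 - 1.010000)/(61.500000 - (-18.459396)) = 1.469411; f(w_2) = -14.837995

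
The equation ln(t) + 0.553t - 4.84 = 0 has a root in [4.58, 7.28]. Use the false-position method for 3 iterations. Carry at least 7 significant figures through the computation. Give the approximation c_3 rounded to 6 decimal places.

f(4.580000) = -0.785561, f(7.280000) = 1.170971
step 1: c = 5.664069, f(c) = 0.026372 > 0 → new bracket [4.580000, 5.664069]
step 2: c = 5.628857, f(c) = 0.000664 > 0 → new bracket [4.580000, 5.628857]
step 3: c = 5.627971, f(c) = 0.000017 > 0 → new bracket [4.580000, 5.627971]

5.627971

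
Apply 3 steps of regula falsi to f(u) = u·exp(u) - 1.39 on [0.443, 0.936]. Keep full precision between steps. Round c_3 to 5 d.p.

f(0.443000) = -0.700084, f(0.936000) = 0.996577
step 1: c = 0.646424, f(c) = -0.156169 < 0 → new bracket [0.646424, 0.936000]
step 2: c = 0.685654, f(c) = -0.028928 < 0 → new bracket [0.685654, 0.936000]
step 3: c = 0.692716, f(c) = -0.005165 < 0 → new bracket [0.692716, 0.936000]

0.69272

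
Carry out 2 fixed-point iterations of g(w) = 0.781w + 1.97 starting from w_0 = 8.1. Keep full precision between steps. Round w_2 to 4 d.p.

w_1 = g(8.100000) = 8.296100
w_2 = g(8.296100) = 8.449254

8.4493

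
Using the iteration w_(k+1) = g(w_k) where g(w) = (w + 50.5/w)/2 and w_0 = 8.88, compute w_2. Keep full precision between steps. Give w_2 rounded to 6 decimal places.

7.108489

w_1 = g(8.880000) = 7.283468
w_2 = g(7.283468) = 7.108489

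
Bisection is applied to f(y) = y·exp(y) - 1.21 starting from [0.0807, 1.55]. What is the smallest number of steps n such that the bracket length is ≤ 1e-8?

28

Initial width b − a = 1.55 − 0.0807 = 1.469300.
After n steps the width is (b−a)/2^n; need (b−a)/2^n ≤ 1e-8.
So n ≥ log₂(1.469300/1e-8) = log₂(146930000.0000) ≈ 27.1306.
Hence n = 28.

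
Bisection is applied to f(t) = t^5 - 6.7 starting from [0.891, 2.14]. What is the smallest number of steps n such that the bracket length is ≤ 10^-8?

Initial width b − a = 2.14 − 0.891 = 1.249000.
After n steps the width is (b−a)/2^n; need (b−a)/2^n ≤ 10^-8.
So n ≥ log₂(1.249000/10^-8) = log₂(124900000.0000) ≈ 26.8962.
Hence n = 27.

27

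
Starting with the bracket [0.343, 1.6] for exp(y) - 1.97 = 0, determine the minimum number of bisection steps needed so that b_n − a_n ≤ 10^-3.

Initial width b − a = 1.6 − 0.343 = 1.257000.
After n steps the width is (b−a)/2^n; need (b−a)/2^n ≤ 10^-3.
So n ≥ log₂(1.257000/10^-3) = log₂(1257.0000) ≈ 10.2958.
Hence n = 11.

11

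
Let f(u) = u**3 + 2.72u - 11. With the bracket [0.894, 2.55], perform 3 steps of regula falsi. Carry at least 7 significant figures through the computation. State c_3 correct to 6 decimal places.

1.800233

False-position update: c = (a·f(b) − b·f(a))/(f(b) − f(a)); replace the endpoint whose sign matches f(c).
f(0.894000) = -7.853803, f(2.550000) = 12.517375
step 1: c = 1.532446, f(c) = -3.232965 < 0 → new bracket [1.532446, 2.550000]
step 2: c = 1.741312, f(c) = -0.983677 < 0 → new bracket [1.741312, 2.550000]
step 3: c = 1.800233, f(c) = -0.269104 < 0 → new bracket [1.800233, 2.550000]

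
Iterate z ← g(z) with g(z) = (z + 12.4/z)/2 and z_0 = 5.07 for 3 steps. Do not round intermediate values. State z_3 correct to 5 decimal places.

3.52137

z_1 = g(5.070000) = 3.757880
z_2 = g(3.757880) = 3.528806
z_3 = g(3.528806) = 3.521371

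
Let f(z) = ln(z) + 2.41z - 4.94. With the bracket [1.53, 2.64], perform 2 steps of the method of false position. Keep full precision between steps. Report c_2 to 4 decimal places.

1.8050

f(1.530000) = -0.827432, f(2.640000) = 2.393179
step 1: c = 1.815179, f(c) = 0.030765 > 0 → new bracket [1.530000, 1.815179]
step 2: c = 1.804956, f(c) = 0.000479 > 0 → new bracket [1.530000, 1.804956]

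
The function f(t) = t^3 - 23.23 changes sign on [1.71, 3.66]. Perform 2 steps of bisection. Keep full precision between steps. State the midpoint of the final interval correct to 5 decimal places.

f(1.710000) = -18.229789, f(3.660000) = 25.797896 (opposite signs)
step 1: m = 2.685000, f(m) = -3.873231 < 0 → root in [2.685000, 3.660000]
step 2: m = 3.172500, f(m) = 8.700439 > 0 → root in [2.685000, 3.172500]
Midpoint of [2.685000, 3.172500] = 2.928750

2.92875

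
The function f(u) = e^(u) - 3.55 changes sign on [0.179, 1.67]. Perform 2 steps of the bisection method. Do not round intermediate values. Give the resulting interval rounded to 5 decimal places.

[0.92450, 1.29725]

f(0.179000) = -2.353979, f(1.670000) = 1.762168 (opposite signs)
step 1: m = 0.924500, f(m) = -1.029392 < 0 → root in [0.924500, 1.670000]
step 2: m = 1.297250, f(m) = 0.109220 > 0 → root in [0.924500, 1.297250]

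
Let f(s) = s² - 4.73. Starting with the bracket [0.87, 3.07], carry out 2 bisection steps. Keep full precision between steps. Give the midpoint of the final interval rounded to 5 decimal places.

f(0.870000) = -3.973100, f(3.070000) = 4.694900 (opposite signs)
step 1: m = 1.970000, f(m) = -0.849100 < 0 → root in [1.970000, 3.070000]
step 2: m = 2.520000, f(m) = 1.620400 > 0 → root in [1.970000, 2.520000]
Midpoint of [1.970000, 2.520000] = 2.245000

2.24500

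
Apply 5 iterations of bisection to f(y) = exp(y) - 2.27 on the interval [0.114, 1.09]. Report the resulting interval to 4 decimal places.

[0.8155, 0.8460]

f(0.114000) = -1.149248, f(1.090000) = 0.704274 (opposite signs)
step 1: m = 0.602000, f(m) = -0.444233 < 0 → root in [0.602000, 1.090000]
step 2: m = 0.846000, f(m) = 0.060307 > 0 → root in [0.602000, 0.846000]
step 3: m = 0.724000, f(m) = -0.207333 < 0 → root in [0.724000, 0.846000]
step 4: m = 0.785000, f(m) = -0.077593 < 0 → root in [0.785000, 0.846000]
step 5: m = 0.815500, f(m) = -0.009694 < 0 → root in [0.815500, 0.846000]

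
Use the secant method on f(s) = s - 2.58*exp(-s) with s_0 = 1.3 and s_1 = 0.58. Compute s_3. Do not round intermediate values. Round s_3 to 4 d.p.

f(s_0) = 0.596868, f(s_1) = -0.864538
s_2 = 0.580000 - (-0.864538)·(0.580000 - 1.300000)/(-0.864538 - (0.596868)) = 1.005937; f(s_2) = 0.062427
s_3 = 1.005937 - (0.062427)·(1.005937 - 0.580000)/(0.062427 - (-0.864538)) = 0.977252; f(s_3) = 0.006285

0.9773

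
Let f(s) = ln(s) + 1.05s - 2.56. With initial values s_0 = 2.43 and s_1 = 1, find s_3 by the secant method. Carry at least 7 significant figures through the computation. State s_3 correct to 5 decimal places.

f(s_0) = 0.879391, f(s_1) = -1.510000
s_2 = 1.000000 - (-1.510000)·(1.000000 - 2.430000)/(-1.510000 - (0.879391)) = 1.903703; f(s_2) = 0.082689
s_3 = 1.903703 - (0.082689)·(1.903703 - 1.000000)/(0.082689 - (-1.510000)) = 1.856785; f(s_3) = 0.008470

1.85678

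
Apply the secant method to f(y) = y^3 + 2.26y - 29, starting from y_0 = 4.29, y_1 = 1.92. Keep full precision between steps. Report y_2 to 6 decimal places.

2.459563

f(y_0) = 59.648989, f(y_1) = -17.582912
y_2 = 1.920000 - (-17.582912)·(1.920000 - 4.290000)/(-17.582912 - (59.648989)) = 2.459563; f(y_2) = -8.562377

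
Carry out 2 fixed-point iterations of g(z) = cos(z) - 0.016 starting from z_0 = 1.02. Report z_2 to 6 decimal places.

z_1 = g(1.020000) = 0.507366
z_2 = g(0.507366) = 0.858027

0.858027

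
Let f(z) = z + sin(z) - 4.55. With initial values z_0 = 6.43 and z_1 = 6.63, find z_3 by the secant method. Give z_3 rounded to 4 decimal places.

f(z_0) = 2.026288, f(z_1) = 2.419904
z_2 = 6.630000 - (2.419904)·(6.630000 - 6.430000)/(2.419904 - (2.026288)) = 5.400424; f(z_2) = 0.077929
z_3 = 5.400424 - (0.077929)·(5.400424 - 6.630000)/(0.077929 - (2.419904)) = 5.359510; f(z_3) = 0.011687

5.3595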